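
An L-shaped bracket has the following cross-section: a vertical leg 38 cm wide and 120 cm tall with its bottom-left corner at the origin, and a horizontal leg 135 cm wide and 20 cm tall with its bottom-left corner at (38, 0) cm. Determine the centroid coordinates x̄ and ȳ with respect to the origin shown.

x̄ = 51.17 cm, ȳ = 41.40 cm

Part | A | x̄ᵢ | ȳᵢ | A·x̄ᵢ | A·ȳᵢ
vertical leg | 4560.00 | 19.00 | 60.00 | 86640.00 | 273600.00
horizontal leg | 2700.00 | 105.50 | 10.00 | 284850.00 | 27000.00
Σ | 7260.00 |  |  | 371490.00 | 300600.00
x̄ = 371490.00 / 7260.00 = 51.17 cm
ȳ = 300600.00 / 7260.00 = 41.40 cm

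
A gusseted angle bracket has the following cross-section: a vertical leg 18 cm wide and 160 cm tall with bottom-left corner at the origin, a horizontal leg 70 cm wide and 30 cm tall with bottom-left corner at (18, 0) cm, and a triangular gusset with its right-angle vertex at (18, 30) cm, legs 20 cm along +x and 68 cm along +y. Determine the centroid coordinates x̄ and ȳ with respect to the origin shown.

x̄ = 27.21 cm, ȳ = 52.60 cm

vertical leg: A = 18 × 160 = 2880.00, centroid at (9.00, 80.00).
horizontal leg: A = 70 × 30 = 2100.00, centroid at (53.00, 15.00).
gusset: A = ½·20·68 = 680.00, centroid at (24.67, 52.67).
ΣA = 5660.00 cm², ΣAx̄ = 153993.33 cm³, ΣAȳ = 297713.33 cm³.
x̄ = 153993.33/5660.00 = 27.21 cm; ȳ = 297713.33/5660.00 = 52.60 cm.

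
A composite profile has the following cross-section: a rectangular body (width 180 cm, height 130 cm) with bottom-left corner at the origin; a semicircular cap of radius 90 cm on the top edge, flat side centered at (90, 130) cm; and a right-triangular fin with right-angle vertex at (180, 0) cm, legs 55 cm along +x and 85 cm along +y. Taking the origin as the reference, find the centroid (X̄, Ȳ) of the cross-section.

X̄ = 96.58 cm, Ȳ = 96.91 cm

Part | A | x̄ᵢ | ȳᵢ | A·x̄ᵢ | A·ȳᵢ
rectangular body | 23400.00 | 90.00 | 65.00 | 2106000.00 | 1521000.00
semicircular top | 12723.45 | 90.00 | 168.20 | 1145110.52 | 2140048.53
triangular fin | 2337.50 | 198.33 | 28.33 | 463604.17 | 66229.17
Σ | 38460.95 |  |  | 3714714.69 | 3727277.70
X̄ = 3714714.69 / 38460.95 = 96.58 cm
Ȳ = 3727277.70 / 38460.95 = 96.91 cm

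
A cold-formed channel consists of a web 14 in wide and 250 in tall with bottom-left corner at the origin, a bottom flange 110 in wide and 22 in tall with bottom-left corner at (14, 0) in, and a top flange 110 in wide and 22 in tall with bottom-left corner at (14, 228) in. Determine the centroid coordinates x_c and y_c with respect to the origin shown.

web: A = 14 × 250 = 3500.00, centroid at (7.00, 125.00).
bottom flange: A = 110 × 22 = 2420.00, centroid at (69.00, 11.00).
top flange: A = 110 × 22 = 2420.00, centroid at (69.00, 239.00).
ΣA = 8340.00 in²
ΣAx_c = (3500.00)(7.00) + (2420.00)(69.00) + (2420.00)(69.00) = 358460.00 in³
ΣAy_c = (3500.00)(125.00) + (2420.00)(11.00) + (2420.00)(239.00) = 1042500.00 in³
x_c = 358460.00 / 8340.00 = 42.98 in
y_c = 1042500.00 / 8340.00 = 125.00 in

x_c = 42.98 in, y_c = 125.00 in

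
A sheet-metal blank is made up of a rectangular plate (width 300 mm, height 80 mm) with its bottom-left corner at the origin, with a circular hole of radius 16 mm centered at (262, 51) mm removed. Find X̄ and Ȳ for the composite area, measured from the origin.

Part | A | x̄ᵢ | ȳᵢ | A·x̄ᵢ | A·ȳᵢ
plate | 24000.00 | 150.00 | 40.00 | 3600000.00 | 960000.00
hole | -804.25 | 262.00 | 51.00 | -210712.90 | -41016.63
Σ | 23195.75 |  |  | 3389287.10 | 918983.37
X̄ = 3389287.10 / 23195.75 = 146.12 mm
Ȳ = 918983.37 / 23195.75 = 39.62 mm

X̄ = 146.12 mm, Ȳ = 39.62 mm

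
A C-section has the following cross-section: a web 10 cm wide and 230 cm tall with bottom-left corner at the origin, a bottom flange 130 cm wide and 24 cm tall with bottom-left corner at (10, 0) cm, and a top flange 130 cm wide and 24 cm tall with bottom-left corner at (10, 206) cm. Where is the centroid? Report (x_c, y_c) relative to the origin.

x_c = 56.15 cm, y_c = 115.00 cm

Part | A | x̄ᵢ | ȳᵢ | A·x̄ᵢ | A·ȳᵢ
web | 2300.00 | 5.00 | 115.00 | 11500.00 | 264500.00
bottom flange | 3120.00 | 75.00 | 12.00 | 234000.00 | 37440.00
top flange | 3120.00 | 75.00 | 218.00 | 234000.00 | 680160.00
Σ | 8540.00 |  |  | 479500.00 | 982100.00
x_c = 479500.00 / 8540.00 = 56.15 cm
y_c = 982100.00 / 8540.00 = 115.00 cm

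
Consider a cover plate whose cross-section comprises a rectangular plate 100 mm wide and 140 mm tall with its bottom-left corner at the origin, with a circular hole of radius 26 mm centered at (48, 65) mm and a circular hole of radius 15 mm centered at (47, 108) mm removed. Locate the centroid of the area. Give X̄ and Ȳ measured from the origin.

plate: A = 100 × 140 = 14000.00, centroid at (50.00, 70.00).
hole 1: A = −π·26² = -2123.72, centroid at (48.00, 65.00).
hole 2: A = −π·15² = -706.86, centroid at (47.00, 108.00).
ΣA = 11169.43 mm², ΣAX̄ = 564839.26 mm³, ΣAȲ = 765617.72 mm³.
X̄ = 564839.26/11169.43 = 50.57 mm; Ȳ = 765617.72/11169.43 = 68.55 mm.

X̄ = 50.57 mm, Ȳ = 68.55 mm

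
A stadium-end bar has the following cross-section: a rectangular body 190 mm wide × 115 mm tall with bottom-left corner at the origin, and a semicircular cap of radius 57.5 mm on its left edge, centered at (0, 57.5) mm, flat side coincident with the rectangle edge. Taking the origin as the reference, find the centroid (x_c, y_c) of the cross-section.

x_c = 72.07 mm, y_c = 57.50 mm

rectangular body: A = 190 × 115 = 21850.00, centroid at (95.00, 57.50).
semicircular end: A = ½π·57.5² = 5193.45, centroid at (-24.40, 57.50).
ΣA = 27043.45 mm², ΣAx_c = 1949010.42 mm³, ΣAy_c = 1554998.11 mm³.
x_c = 1949010.42/27043.45 = 72.07 mm; y_c = 1554998.11/27043.45 = 57.50 mm.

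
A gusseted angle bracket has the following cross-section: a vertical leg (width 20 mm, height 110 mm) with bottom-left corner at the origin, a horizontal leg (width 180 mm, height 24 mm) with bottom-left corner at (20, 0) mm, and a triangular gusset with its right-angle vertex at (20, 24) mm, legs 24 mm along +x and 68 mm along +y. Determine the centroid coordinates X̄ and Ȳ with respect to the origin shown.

X̄ = 70.89 mm, Ȳ = 28.75 mm

Part | A | x̄ᵢ | ȳᵢ | A·x̄ᵢ | A·ȳᵢ
vertical leg | 2200.00 | 10.00 | 55.00 | 22000.00 | 121000.00
horizontal leg | 4320.00 | 110.00 | 12.00 | 475200.00 | 51840.00
gusset | 816.00 | 28.00 | 46.67 | 22848.00 | 38080.00
Σ | 7336.00 |  |  | 520048.00 | 210920.00
X̄ = 520048.00 / 7336.00 = 70.89 mm
Ȳ = 210920.00 / 7336.00 = 28.75 mm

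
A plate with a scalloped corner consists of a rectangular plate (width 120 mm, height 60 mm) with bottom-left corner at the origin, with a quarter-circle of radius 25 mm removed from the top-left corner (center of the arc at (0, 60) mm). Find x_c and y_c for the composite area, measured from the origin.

x_c = 63.61 mm, y_c = 28.58 mm

plate: A = 120 × 60 = 7200.00, centroid at (60.00, 30.00).
removed quarter-circle: A = −¼π·25² = -490.87, centroid at (10.61, 49.39).
ΣA = 6709.13 mm², ΣAx_c = 426791.67 mm³, ΣAy_c = 191755.90 mm³.
x_c = 426791.67/6709.13 = 63.61 mm; y_c = 191755.90/6709.13 = 28.58 mm.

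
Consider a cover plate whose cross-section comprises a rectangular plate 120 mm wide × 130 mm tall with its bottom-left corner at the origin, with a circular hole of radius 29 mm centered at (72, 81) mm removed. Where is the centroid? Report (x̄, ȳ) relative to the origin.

plate: A = 120 × 130 = 15600.00, centroid at (60.00, 65.00).
hole: A = −π·29² = -2642.08, centroid at (72.00, 81.00).
ΣA = 12957.92 mm², ΣAx̄ = 745770.28 mm³, ΣAȳ = 799991.57 mm³.
x̄ = 745770.28/12957.92 = 57.55 mm; ȳ = 799991.57/12957.92 = 61.74 mm.

x̄ = 57.55 mm, ȳ = 61.74 mm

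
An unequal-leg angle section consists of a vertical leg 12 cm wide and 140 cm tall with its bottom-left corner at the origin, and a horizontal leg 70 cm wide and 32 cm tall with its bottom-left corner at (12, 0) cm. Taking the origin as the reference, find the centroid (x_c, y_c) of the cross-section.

vertical leg: A = 12 × 140 = 1680.00, centroid at (6.00, 70.00).
horizontal leg: A = 70 × 32 = 2240.00, centroid at (47.00, 16.00).
ΣA = 3920.00 cm², ΣAx_c = 115360.00 cm³, ΣAy_c = 153440.00 cm³.
x_c = 115360.00/3920.00 = 29.43 cm; y_c = 153440.00/3920.00 = 39.14 cm.

x_c = 29.43 cm, y_c = 39.14 cm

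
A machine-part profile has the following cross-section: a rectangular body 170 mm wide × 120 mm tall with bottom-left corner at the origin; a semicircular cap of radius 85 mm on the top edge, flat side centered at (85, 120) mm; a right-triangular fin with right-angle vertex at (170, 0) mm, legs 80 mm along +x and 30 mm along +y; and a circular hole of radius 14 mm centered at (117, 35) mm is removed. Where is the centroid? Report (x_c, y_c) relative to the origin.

Part | A | x̄ᵢ | ȳᵢ | A·x̄ᵢ | A·ȳᵢ
rectangular body | 20400.00 | 85.00 | 60.00 | 1734000.00 | 1224000.00
semicircular top | 11349.00 | 85.00 | 156.08 | 964665.29 | 1771297.08
triangular fin | 1200.00 | 196.67 | 10.00 | 236000.00 | 12000.00
hole | -615.75 | 117.00 | 35.00 | -72043.00 | -21551.33
Σ | 32333.25 |  |  | 2862622.29 | 2985745.76
x_c = 2862622.29 / 32333.25 = 88.53 mm
y_c = 2985745.76 / 32333.25 = 92.34 mm

x_c = 88.53 mm, y_c = 92.34 mm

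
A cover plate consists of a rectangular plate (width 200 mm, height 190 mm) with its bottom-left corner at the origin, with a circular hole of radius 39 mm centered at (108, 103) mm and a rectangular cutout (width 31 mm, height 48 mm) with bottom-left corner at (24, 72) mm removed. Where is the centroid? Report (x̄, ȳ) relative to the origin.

x̄ = 101.63 mm, ȳ = 93.75 mm

plate: A = 200 × 190 = 38000.00, centroid at (100.00, 95.00).
hole 1: A = −π·39² = -4778.36, centroid at (108.00, 103.00).
hole 2: A = −(31 × 48) = -1488.00, centroid at (39.50, 96.00).
ΣA = 31733.64 mm²
ΣAx̄ = (38000.00)(100.00) + (-4778.36)(108.00) + (-1488.00)(39.50) = 3225160.86 mm³
ΣAȳ = (38000.00)(95.00) + (-4778.36)(103.00) + (-1488.00)(96.00) = 2974980.67 mm³
x̄ = 3225160.86 / 31733.64 = 101.63 mm
ȳ = 2974980.67 / 31733.64 = 93.75 mm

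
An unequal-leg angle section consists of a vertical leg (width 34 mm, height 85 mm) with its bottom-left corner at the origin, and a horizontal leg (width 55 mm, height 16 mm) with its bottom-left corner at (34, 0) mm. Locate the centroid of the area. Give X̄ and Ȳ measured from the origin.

vertical leg: A = 34 × 85 = 2890.00, centroid at (17.00, 42.50).
horizontal leg: A = 55 × 16 = 880.00, centroid at (61.50, 8.00).
ΣA = 3770.00 mm², ΣAX̄ = 103250.00 mm³, ΣAȲ = 129865.00 mm³.
X̄ = 103250.00/3770.00 = 27.39 mm; Ȳ = 129865.00/3770.00 = 34.45 mm.

X̄ = 27.39 mm, Ȳ = 34.45 mm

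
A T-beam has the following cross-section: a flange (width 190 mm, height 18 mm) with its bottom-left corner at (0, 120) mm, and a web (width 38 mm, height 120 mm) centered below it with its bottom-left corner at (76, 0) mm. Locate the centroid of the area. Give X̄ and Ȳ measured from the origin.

X̄ = 95.00 mm, Ȳ = 89.57 mm

Part | A | x̄ᵢ | ȳᵢ | A·x̄ᵢ | A·ȳᵢ
web | 4560.00 | 95.00 | 60.00 | 433200.00 | 273600.00
flange | 3420.00 | 95.00 | 129.00 | 324900.00 | 441180.00
Σ | 7980.00 |  |  | 758100.00 | 714780.00
X̄ = 758100.00 / 7980.00 = 95.00 mm
Ȳ = 714780.00 / 7980.00 = 89.57 mm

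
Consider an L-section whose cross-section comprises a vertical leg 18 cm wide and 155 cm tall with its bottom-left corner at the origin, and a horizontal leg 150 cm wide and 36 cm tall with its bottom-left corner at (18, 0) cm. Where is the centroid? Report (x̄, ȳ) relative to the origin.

x̄ = 64.38 cm, ȳ = 38.27 cm

Part | A | x̄ᵢ | ȳᵢ | A·x̄ᵢ | A·ȳᵢ
vertical leg | 2790.00 | 9.00 | 77.50 | 25110.00 | 216225.00
horizontal leg | 5400.00 | 93.00 | 18.00 | 502200.00 | 97200.00
Σ | 8190.00 |  |  | 527310.00 | 313425.00
x̄ = 527310.00 / 8190.00 = 64.38 cm
ȳ = 313425.00 / 8190.00 = 38.27 cm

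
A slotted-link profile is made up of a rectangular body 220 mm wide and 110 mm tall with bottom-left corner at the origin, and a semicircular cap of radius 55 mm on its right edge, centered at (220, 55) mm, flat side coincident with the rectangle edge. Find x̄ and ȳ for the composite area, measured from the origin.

rectangular body: A = 220 × 110 = 24200.00, centroid at (110.00, 55.00).
semicircular end: A = ½π·55² = 4751.66, centroid at (243.34, 55.00).
ΣA = 28951.66 mm²
ΣAx̄ = (24200.00)(110.00) + (4751.66)(243.34) = 3818281.62 mm³
ΣAȳ = (24200.00)(55.00) + (4751.66)(55.00) = 1592341.24 mm³
x̄ = 3818281.62 / 28951.66 = 131.88 mm
ȳ = 1592341.24 / 28951.66 = 55.00 mm

x̄ = 131.88 mm, ȳ = 55.00 mm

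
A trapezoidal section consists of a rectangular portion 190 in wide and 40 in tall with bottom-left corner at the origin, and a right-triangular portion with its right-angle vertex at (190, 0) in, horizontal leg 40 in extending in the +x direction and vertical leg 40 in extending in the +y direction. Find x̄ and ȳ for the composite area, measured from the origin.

x̄ = 105.32 in, ȳ = 19.37 in

rectangular portion: A = 190 × 40 = 7600.00, centroid at (95.00, 20.00).
triangular portion: A = ½·40·40 = 800.00, centroid at (203.33, 13.33).
ΣA = 8400.00 in²
ΣAx̄ = (7600.00)(95.00) + (800.00)(203.33) = 884666.67 in³
ΣAȳ = (7600.00)(20.00) + (800.00)(13.33) = 162666.67 in³
x̄ = 884666.67 / 8400.00 = 105.32 in
ȳ = 162666.67 / 8400.00 = 19.37 in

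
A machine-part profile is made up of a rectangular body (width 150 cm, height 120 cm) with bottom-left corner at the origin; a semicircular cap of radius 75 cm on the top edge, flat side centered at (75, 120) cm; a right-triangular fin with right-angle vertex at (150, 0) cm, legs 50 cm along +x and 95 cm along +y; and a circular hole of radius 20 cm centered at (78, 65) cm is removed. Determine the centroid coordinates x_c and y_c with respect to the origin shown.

x_c = 82.65 cm, y_c = 86.39 cm

Part | A | x̄ᵢ | ȳᵢ | A·x̄ᵢ | A·ȳᵢ
rectangular body | 18000.00 | 75.00 | 60.00 | 1350000.00 | 1080000.00
semicircular top | 8835.73 | 75.00 | 151.83 | 662679.70 | 1341537.52
triangular fin | 2375.00 | 166.67 | 31.67 | 395833.33 | 75208.33
hole | -1256.64 | 78.00 | 65.00 | -98017.69 | -81681.41
Σ | 27954.09 |  |  | 2310495.34 | 2415064.44
x_c = 2310495.34 / 27954.09 = 82.65 cm
y_c = 2415064.44 / 27954.09 = 86.39 cm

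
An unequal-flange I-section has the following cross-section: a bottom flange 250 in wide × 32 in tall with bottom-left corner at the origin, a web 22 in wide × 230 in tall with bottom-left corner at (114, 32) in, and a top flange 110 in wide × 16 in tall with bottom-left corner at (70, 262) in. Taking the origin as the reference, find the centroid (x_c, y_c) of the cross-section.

Part | A | x̄ᵢ | ȳᵢ | A·x̄ᵢ | A·ȳᵢ
bottom flange | 8000.00 | 125.00 | 16.00 | 1000000.00 | 128000.00
web | 5060.00 | 125.00 | 147.00 | 632500.00 | 743820.00
top flange | 1760.00 | 125.00 | 270.00 | 220000.00 | 475200.00
Σ | 14820.00 |  |  | 1852500.00 | 1347020.00
x_c = 1852500.00 / 14820.00 = 125.00 in
y_c = 1347020.00 / 14820.00 = 90.89 in

x_c = 125.00 in, y_c = 90.89 in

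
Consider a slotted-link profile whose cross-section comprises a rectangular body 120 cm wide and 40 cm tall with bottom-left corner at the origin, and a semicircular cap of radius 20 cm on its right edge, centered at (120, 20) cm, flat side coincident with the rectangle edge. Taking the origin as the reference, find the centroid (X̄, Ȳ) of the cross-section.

X̄ = 67.93 cm, Ȳ = 20.00 cm

rectangular body: A = 120 × 40 = 4800.00, centroid at (60.00, 20.00).
semicircular end: A = ½π·20² = 628.32, centroid at (128.49, 20.00).
ΣA = 5428.32 cm², ΣAX̄ = 368731.56 cm³, ΣAȲ = 108566.37 cm³.
X̄ = 368731.56/5428.32 = 67.93 cm; Ȳ = 108566.37/5428.32 = 20.00 cm.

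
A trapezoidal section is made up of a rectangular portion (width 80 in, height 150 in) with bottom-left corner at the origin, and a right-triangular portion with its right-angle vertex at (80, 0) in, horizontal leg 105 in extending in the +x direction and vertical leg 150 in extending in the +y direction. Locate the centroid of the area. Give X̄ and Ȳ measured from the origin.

X̄ = 69.72 in, Ȳ = 65.09 in

Part | A | x̄ᵢ | ȳᵢ | A·x̄ᵢ | A·ȳᵢ
rectangular portion | 12000.00 | 40.00 | 75.00 | 480000.00 | 900000.00
triangular portion | 7875.00 | 115.00 | 50.00 | 905625.00 | 393750.00
Σ | 19875.00 |  |  | 1385625.00 | 1293750.00
X̄ = 1385625.00 / 19875.00 = 69.72 in
Ȳ = 1293750.00 / 19875.00 = 65.09 in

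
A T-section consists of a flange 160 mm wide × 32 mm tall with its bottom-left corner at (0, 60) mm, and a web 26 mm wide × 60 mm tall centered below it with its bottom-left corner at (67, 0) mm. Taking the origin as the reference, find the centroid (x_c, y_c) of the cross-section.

x_c = 80.00 mm, y_c = 65.26 mm

web: A = 26 × 60 = 1560.00, centroid at (80.00, 30.00).
flange: A = 160 × 32 = 5120.00, centroid at (80.00, 76.00).
ΣA = 6680.00 mm²
ΣAx_c = (1560.00)(80.00) + (5120.00)(80.00) = 534400.00 mm³
ΣAy_c = (1560.00)(30.00) + (5120.00)(76.00) = 435920.00 mm³
x_c = 534400.00 / 6680.00 = 80.00 mm
y_c = 435920.00 / 6680.00 = 65.26 mm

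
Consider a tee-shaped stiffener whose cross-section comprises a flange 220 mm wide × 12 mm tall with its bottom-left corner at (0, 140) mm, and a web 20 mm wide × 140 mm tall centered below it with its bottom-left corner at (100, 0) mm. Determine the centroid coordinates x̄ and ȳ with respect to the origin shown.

x̄ = 110.00 mm, ȳ = 106.88 mm

Part | A | x̄ᵢ | ȳᵢ | A·x̄ᵢ | A·ȳᵢ
web | 2800.00 | 110.00 | 70.00 | 308000.00 | 196000.00
flange | 2640.00 | 110.00 | 146.00 | 290400.00 | 385440.00
Σ | 5440.00 |  |  | 598400.00 | 581440.00
x̄ = 598400.00 / 5440.00 = 110.00 mm
ȳ = 581440.00 / 5440.00 = 106.88 mm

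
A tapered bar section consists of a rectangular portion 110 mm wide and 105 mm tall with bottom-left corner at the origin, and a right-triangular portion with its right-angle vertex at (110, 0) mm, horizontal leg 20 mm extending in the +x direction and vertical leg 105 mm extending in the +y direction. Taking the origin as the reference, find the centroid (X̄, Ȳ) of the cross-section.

X̄ = 60.14 mm, Ȳ = 51.04 mm

Part | A | x̄ᵢ | ȳᵢ | A·x̄ᵢ | A·ȳᵢ
rectangular portion | 11550.00 | 55.00 | 52.50 | 635250.00 | 606375.00
triangular portion | 1050.00 | 116.67 | 35.00 | 122500.00 | 36750.00
Σ | 12600.00 |  |  | 757750.00 | 643125.00
X̄ = 757750.00 / 12600.00 = 60.14 mm
Ȳ = 643125.00 / 12600.00 = 51.04 mm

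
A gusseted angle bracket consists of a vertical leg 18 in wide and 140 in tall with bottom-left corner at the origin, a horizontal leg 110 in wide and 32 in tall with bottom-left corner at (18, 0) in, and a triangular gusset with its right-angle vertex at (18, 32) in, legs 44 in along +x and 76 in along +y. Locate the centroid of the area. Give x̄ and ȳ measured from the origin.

vertical leg: A = 18 × 140 = 2520.00, centroid at (9.00, 70.00).
horizontal leg: A = 110 × 32 = 3520.00, centroid at (73.00, 16.00).
gusset: A = ½·44·76 = 1672.00, centroid at (32.67, 57.33).
ΣA = 7712.00 in², ΣAx̄ = 334258.67 in³, ΣAȳ = 328581.33 in³.
x̄ = 334258.67/7712.00 = 43.34 in; ȳ = 328581.33/7712.00 = 42.61 in.

x̄ = 43.34 in, ȳ = 42.61 in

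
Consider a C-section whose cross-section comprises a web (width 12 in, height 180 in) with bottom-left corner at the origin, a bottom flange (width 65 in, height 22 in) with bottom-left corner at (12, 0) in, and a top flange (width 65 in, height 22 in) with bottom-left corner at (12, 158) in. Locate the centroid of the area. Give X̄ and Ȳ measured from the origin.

web: A = 12 × 180 = 2160.00, centroid at (6.00, 90.00).
bottom flange: A = 65 × 22 = 1430.00, centroid at (44.50, 11.00).
top flange: A = 65 × 22 = 1430.00, centroid at (44.50, 169.00).
ΣA = 5020.00 in²
ΣAX̄ = (2160.00)(6.00) + (1430.00)(44.50) + (1430.00)(44.50) = 140230.00 in³
ΣAȲ = (2160.00)(90.00) + (1430.00)(11.00) + (1430.00)(169.00) = 451800.00 in³
X̄ = 140230.00 / 5020.00 = 27.93 in
Ȳ = 451800.00 / 5020.00 = 90.00 in

X̄ = 27.93 in, Ȳ = 90.00 in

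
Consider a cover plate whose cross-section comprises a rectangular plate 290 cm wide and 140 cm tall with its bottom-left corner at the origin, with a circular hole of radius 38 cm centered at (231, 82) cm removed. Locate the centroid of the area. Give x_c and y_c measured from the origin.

plate: A = 290 × 140 = 40600.00, centroid at (145.00, 70.00).
hole: A = −π·38² = -4536.46, centroid at (231.00, 82.00).
ΣA = 36063.54 cm²
ΣAx_c = (40600.00)(145.00) + (-4536.46)(231.00) = 4839077.79 cm³
ΣAy_c = (40600.00)(70.00) + (-4536.46)(82.00) = 2470010.30 cm³
x_c = 4839077.79 / 36063.54 = 134.18 cm
y_c = 2470010.30 / 36063.54 = 68.49 cm

x_c = 134.18 cm, y_c = 68.49 cm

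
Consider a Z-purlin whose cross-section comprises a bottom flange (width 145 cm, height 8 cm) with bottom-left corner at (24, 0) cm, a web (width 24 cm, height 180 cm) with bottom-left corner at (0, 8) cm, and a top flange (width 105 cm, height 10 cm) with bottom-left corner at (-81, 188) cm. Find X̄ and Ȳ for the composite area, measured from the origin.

bottom flange: A = 145 × 8 = 1160.00, centroid at (96.50, 4.00).
web: A = 24 × 180 = 4320.00, centroid at (12.00, 98.00).
top flange: A = 105 × 10 = 1050.00, centroid at (-28.50, 193.00).
ΣA = 6530.00 cm², ΣAX̄ = 133855.00 cm³, ΣAȲ = 630650.00 cm³.
X̄ = 133855.00/6530.00 = 20.50 cm; Ȳ = 630650.00/6530.00 = 96.58 cm.

X̄ = 20.50 cm, Ȳ = 96.58 cm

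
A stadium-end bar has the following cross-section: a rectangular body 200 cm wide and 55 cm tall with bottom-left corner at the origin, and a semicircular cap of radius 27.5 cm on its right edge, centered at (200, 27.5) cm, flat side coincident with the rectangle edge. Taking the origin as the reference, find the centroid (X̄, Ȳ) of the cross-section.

rectangular body: A = 200 × 55 = 11000.00, centroid at (100.00, 27.50).
semicircular end: A = ½π·27.5² = 1187.91, centroid at (211.67, 27.50).
ΣA = 12187.91 cm²
ΣAX̄ = (11000.00)(100.00) + (1187.91)(211.67) = 1351447.53 cm³
ΣAȲ = (11000.00)(27.50) + (1187.91)(27.50) = 335167.65 cm³
X̄ = 1351447.53 / 12187.91 = 110.88 cm
Ȳ = 335167.65 / 12187.91 = 27.50 cm

X̄ = 110.88 cm, Ȳ = 27.50 cm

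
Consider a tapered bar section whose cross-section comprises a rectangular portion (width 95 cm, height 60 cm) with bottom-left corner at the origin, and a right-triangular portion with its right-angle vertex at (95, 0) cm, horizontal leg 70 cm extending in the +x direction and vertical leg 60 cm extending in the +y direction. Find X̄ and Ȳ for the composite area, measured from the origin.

X̄ = 66.57 cm, Ȳ = 27.31 cm

rectangular portion: A = 95 × 60 = 5700.00, centroid at (47.50, 30.00).
triangular portion: A = ½·70·60 = 2100.00, centroid at (118.33, 20.00).
ΣA = 7800.00 cm²
ΣAX̄ = (5700.00)(47.50) + (2100.00)(118.33) = 519250.00 cm³
ΣAȲ = (5700.00)(30.00) + (2100.00)(20.00) = 213000.00 cm³
X̄ = 519250.00 / 7800.00 = 66.57 cm
Ȳ = 213000.00 / 7800.00 = 27.31 cm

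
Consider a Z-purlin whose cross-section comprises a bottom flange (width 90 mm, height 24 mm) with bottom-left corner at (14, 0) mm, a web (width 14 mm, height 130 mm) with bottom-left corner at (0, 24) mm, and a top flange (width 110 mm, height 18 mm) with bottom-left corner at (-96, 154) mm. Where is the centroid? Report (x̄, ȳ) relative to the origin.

bottom flange: A = 90 × 24 = 2160.00, centroid at (59.00, 12.00).
web: A = 14 × 130 = 1820.00, centroid at (7.00, 89.00).
top flange: A = 110 × 18 = 1980.00, centroid at (-41.00, 163.00).
ΣA = 5960.00 mm², ΣAx̄ = 59000.00 mm³, ΣAȳ = 510640.00 mm³.
x̄ = 59000.00/5960.00 = 9.90 mm; ȳ = 510640.00/5960.00 = 85.68 mm.

x̄ = 9.90 mm, ȳ = 85.68 mm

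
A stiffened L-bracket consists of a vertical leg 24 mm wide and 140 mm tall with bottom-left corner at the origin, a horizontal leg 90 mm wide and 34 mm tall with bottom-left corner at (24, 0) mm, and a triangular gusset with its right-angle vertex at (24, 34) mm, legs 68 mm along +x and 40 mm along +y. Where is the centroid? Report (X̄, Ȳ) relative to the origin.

Part | A | x̄ᵢ | ȳᵢ | A·x̄ᵢ | A·ȳᵢ
vertical leg | 3360.00 | 12.00 | 70.00 | 40320.00 | 235200.00
horizontal leg | 3060.00 | 69.00 | 17.00 | 211140.00 | 52020.00
gusset | 1360.00 | 46.67 | 47.33 | 63466.67 | 64373.33
Σ | 7780.00 |  |  | 314926.67 | 351593.33
X̄ = 314926.67 / 7780.00 = 40.48 mm
Ȳ = 351593.33 / 7780.00 = 45.19 mm

X̄ = 40.48 mm, Ȳ = 45.19 mm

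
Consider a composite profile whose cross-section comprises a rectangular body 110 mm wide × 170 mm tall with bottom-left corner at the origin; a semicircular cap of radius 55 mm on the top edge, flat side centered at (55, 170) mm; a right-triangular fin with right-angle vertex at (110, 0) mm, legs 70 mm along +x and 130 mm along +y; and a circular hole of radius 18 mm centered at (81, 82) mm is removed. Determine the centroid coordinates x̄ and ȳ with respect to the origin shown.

x̄ = 67.23 mm, ȳ = 97.17 mm

rectangular body: A = 110 × 170 = 18700.00, centroid at (55.00, 85.00).
semicircular top: A = ½π·55² = 4751.66, centroid at (55.00, 193.34).
triangular fin: A = ½·70·130 = 4550.00, centroid at (133.33, 43.33).
hole: A = −π·18² = -1017.88, centroid at (81.00, 82.00).
ΣA = 26983.78 mm²
ΣAx̄ = (18700.00)(55.00) + (4751.66)(55.00) + (4550.00)(133.33) + (-1017.88)(81.00) = 1814059.95 mm³
ΣAȳ = (18700.00)(85.00) + (4751.66)(193.34) + (4550.00)(43.33) + (-1017.88)(82.00) = 2621899.51 mm³
x̄ = 1814059.95 / 26983.78 = 67.23 mm
ȳ = 2621899.51 / 26983.78 = 97.17 mm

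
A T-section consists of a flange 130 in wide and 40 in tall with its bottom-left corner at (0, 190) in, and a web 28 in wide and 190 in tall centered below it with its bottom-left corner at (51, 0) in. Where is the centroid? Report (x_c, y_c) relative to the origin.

x_c = 65.00 in, y_c = 151.84 in

web: A = 28 × 190 = 5320.00, centroid at (65.00, 95.00).
flange: A = 130 × 40 = 5200.00, centroid at (65.00, 210.00).
ΣA = 10520.00 in²
ΣAx_c = (5320.00)(65.00) + (5200.00)(65.00) = 683800.00 in³
ΣAy_c = (5320.00)(95.00) + (5200.00)(210.00) = 1597400.00 in³
x_c = 683800.00 / 10520.00 = 65.00 in
y_c = 1597400.00 / 10520.00 = 151.84 in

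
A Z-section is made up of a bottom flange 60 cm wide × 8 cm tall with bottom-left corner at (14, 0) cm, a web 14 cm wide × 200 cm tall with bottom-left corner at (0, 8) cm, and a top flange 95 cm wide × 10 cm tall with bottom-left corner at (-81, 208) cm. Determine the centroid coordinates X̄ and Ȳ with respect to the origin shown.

X̄ = 2.10 cm, Ȳ = 119.78 cm

bottom flange: A = 60 × 8 = 480.00, centroid at (44.00, 4.00).
web: A = 14 × 200 = 2800.00, centroid at (7.00, 108.00).
top flange: A = 95 × 10 = 950.00, centroid at (-33.50, 213.00).
ΣA = 4230.00 cm²
ΣAX̄ = (480.00)(44.00) + (2800.00)(7.00) + (950.00)(-33.50) = 8895.00 cm³
ΣAȲ = (480.00)(4.00) + (2800.00)(108.00) + (950.00)(213.00) = 506670.00 cm³
X̄ = 8895.00 / 4230.00 = 2.10 cm
Ȳ = 506670.00 / 4230.00 = 119.78 cm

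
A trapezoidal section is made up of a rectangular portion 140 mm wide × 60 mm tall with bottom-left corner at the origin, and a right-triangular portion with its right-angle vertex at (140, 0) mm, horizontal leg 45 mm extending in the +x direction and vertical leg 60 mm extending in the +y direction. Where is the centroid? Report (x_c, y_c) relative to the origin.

x_c = 81.77 mm, y_c = 28.62 mm

Part | A | x̄ᵢ | ȳᵢ | A·x̄ᵢ | A·ȳᵢ
rectangular portion | 8400.00 | 70.00 | 30.00 | 588000.00 | 252000.00
triangular portion | 1350.00 | 155.00 | 20.00 | 209250.00 | 27000.00
Σ | 9750.00 |  |  | 797250.00 | 279000.00
x_c = 797250.00 / 9750.00 = 81.77 mm
y_c = 279000.00 / 9750.00 = 28.62 mm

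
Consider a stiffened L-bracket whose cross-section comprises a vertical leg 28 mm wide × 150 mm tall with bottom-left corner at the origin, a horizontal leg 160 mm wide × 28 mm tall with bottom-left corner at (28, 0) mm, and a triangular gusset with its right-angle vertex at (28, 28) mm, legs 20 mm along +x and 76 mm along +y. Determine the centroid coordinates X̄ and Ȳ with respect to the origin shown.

vertical leg: A = 28 × 150 = 4200.00, centroid at (14.00, 75.00).
horizontal leg: A = 160 × 28 = 4480.00, centroid at (108.00, 14.00).
gusset: A = ½·20·76 = 760.00, centroid at (34.67, 53.33).
ΣA = 9440.00 mm², ΣAX̄ = 568986.67 mm³, ΣAȲ = 418253.33 mm³.
X̄ = 568986.67/9440.00 = 60.27 mm; Ȳ = 418253.33/9440.00 = 44.31 mm.

X̄ = 60.27 mm, Ȳ = 44.31 mm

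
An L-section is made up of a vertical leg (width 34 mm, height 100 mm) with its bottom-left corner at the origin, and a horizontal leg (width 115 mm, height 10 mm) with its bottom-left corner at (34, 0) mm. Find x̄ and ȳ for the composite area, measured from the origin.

vertical leg: A = 34 × 100 = 3400.00, centroid at (17.00, 50.00).
horizontal leg: A = 115 × 10 = 1150.00, centroid at (91.50, 5.00).
ΣA = 4550.00 mm², ΣAx̄ = 163025.00 mm³, ΣAȳ = 175750.00 mm³.
x̄ = 163025.00/4550.00 = 35.83 mm; ȳ = 175750.00/4550.00 = 38.63 mm.

x̄ = 35.83 mm, ȳ = 38.63 mm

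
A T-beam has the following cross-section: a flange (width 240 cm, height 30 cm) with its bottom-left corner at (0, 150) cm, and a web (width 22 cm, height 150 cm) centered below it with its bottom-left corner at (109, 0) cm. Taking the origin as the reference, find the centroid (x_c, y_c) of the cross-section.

Part | A | x̄ᵢ | ȳᵢ | A·x̄ᵢ | A·ȳᵢ
web | 3300.00 | 120.00 | 75.00 | 396000.00 | 247500.00
flange | 7200.00 | 120.00 | 165.00 | 864000.00 | 1188000.00
Σ | 10500.00 |  |  | 1260000.00 | 1435500.00
x_c = 1260000.00 / 10500.00 = 120.00 cm
y_c = 1435500.00 / 10500.00 = 136.71 cm

x_c = 120.00 cm, y_c = 136.71 cm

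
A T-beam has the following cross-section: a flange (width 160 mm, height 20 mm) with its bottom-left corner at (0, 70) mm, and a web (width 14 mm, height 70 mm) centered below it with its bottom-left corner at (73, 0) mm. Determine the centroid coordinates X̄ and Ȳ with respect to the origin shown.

X̄ = 80.00 mm, Ȳ = 69.45 mm

web: A = 14 × 70 = 980.00, centroid at (80.00, 35.00).
flange: A = 160 × 20 = 3200.00, centroid at (80.00, 80.00).
ΣA = 4180.00 mm², ΣAX̄ = 334400.00 mm³, ΣAȲ = 290300.00 mm³.
X̄ = 334400.00/4180.00 = 80.00 mm; Ȳ = 290300.00/4180.00 = 69.45 mm.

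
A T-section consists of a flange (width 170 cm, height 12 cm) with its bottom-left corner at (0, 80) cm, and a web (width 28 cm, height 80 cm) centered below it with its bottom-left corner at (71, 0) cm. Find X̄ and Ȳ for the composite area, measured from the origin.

web: A = 28 × 80 = 2240.00, centroid at (85.00, 40.00).
flange: A = 170 × 12 = 2040.00, centroid at (85.00, 86.00).
ΣA = 4280.00 cm², ΣAX̄ = 363800.00 cm³, ΣAȲ = 265040.00 cm³.
X̄ = 363800.00/4280.00 = 85.00 cm; Ȳ = 265040.00/4280.00 = 61.93 cm.

X̄ = 85.00 cm, Ȳ = 61.93 cm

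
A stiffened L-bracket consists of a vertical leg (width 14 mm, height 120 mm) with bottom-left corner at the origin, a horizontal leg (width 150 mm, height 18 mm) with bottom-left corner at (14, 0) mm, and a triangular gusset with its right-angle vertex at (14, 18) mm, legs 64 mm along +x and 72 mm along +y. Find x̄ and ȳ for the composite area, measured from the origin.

Part | A | x̄ᵢ | ȳᵢ | A·x̄ᵢ | A·ȳᵢ
vertical leg | 1680.00 | 7.00 | 60.00 | 11760.00 | 100800.00
horizontal leg | 2700.00 | 89.00 | 9.00 | 240300.00 | 24300.00
gusset | 2304.00 | 35.33 | 42.00 | 81408.00 | 96768.00
Σ | 6684.00 |  |  | 333468.00 | 221868.00
x̄ = 333468.00 / 6684.00 = 49.89 mm
ȳ = 221868.00 / 6684.00 = 33.19 mm

x̄ = 49.89 mm, ȳ = 33.19 mm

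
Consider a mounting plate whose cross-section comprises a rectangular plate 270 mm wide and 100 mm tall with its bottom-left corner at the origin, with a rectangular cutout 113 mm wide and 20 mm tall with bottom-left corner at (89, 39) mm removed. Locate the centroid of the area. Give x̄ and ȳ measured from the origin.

x̄ = 134.04 mm, ȳ = 50.09 mm

Part | A | x̄ᵢ | ȳᵢ | A·x̄ᵢ | A·ȳᵢ
plate | 27000.00 | 135.00 | 50.00 | 3645000.00 | 1350000.00
hole | -2260.00 | 145.50 | 49.00 | -328830.00 | -110740.00
Σ | 24740.00 |  |  | 3316170.00 | 1239260.00
x̄ = 3316170.00 / 24740.00 = 134.04 mm
ȳ = 1239260.00 / 24740.00 = 50.09 mm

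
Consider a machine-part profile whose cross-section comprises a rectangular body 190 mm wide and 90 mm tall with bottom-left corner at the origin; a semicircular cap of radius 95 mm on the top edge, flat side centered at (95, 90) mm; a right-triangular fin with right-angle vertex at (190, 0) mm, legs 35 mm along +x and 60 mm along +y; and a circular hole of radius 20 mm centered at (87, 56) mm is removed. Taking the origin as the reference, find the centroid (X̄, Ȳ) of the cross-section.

X̄ = 98.93 mm, Ȳ = 82.64 mm

rectangular body: A = 190 × 90 = 17100.00, centroid at (95.00, 45.00).
semicircular top: A = ½π·95² = 14176.44, centroid at (95.00, 130.32).
triangular fin: A = ½·35·60 = 1050.00, centroid at (201.67, 20.00).
hole: A = −π·20² = -1256.64, centroid at (87.00, 56.00).
ΣA = 31069.80 mm²
ΣAX̄ = (17100.00)(95.00) + (14176.44)(95.00) + (1050.00)(201.67) + (-1256.64)(87.00) = 3073684.08 mm³
ΣAȲ = (17100.00)(45.00) + (14176.44)(130.32) + (1050.00)(20.00) + (-1256.64)(56.00) = 2567590.97 mm³
X̄ = 3073684.08 / 31069.80 = 98.93 mm
Ȳ = 2567590.97 / 31069.80 = 82.64 mm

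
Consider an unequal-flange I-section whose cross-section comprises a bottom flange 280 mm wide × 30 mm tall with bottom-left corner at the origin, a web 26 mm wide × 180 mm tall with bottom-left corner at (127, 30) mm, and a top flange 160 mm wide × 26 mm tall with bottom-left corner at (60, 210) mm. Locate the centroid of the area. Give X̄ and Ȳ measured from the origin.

bottom flange: A = 280 × 30 = 8400.00, centroid at (140.00, 15.00).
web: A = 26 × 180 = 4680.00, centroid at (140.00, 120.00).
top flange: A = 160 × 26 = 4160.00, centroid at (140.00, 223.00).
ΣA = 17240.00 mm², ΣAX̄ = 2413600.00 mm³, ΣAȲ = 1615280.00 mm³.
X̄ = 2413600.00/17240.00 = 140.00 mm; Ȳ = 1615280.00/17240.00 = 93.69 mm.

X̄ = 140.00 mm, Ȳ = 93.69 mm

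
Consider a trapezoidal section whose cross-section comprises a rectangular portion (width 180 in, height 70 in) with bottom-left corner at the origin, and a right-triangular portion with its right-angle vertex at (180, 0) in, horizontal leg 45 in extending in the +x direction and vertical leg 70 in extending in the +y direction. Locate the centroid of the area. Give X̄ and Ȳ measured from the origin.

X̄ = 101.67 in, Ȳ = 33.70 in

Part | A | x̄ᵢ | ȳᵢ | A·x̄ᵢ | A·ȳᵢ
rectangular portion | 12600.00 | 90.00 | 35.00 | 1134000.00 | 441000.00
triangular portion | 1575.00 | 195.00 | 23.33 | 307125.00 | 36750.00
Σ | 14175.00 |  |  | 1441125.00 | 477750.00
X̄ = 1441125.00 / 14175.00 = 101.67 in
Ȳ = 477750.00 / 14175.00 = 33.70 in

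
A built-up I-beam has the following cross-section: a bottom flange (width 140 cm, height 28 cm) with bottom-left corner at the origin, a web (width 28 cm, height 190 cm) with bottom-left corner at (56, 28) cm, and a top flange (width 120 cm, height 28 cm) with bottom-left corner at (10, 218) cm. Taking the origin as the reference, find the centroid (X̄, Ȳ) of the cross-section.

X̄ = 70.00 cm, Ȳ = 118.16 cm

bottom flange: A = 140 × 28 = 3920.00, centroid at (70.00, 14.00).
web: A = 28 × 190 = 5320.00, centroid at (70.00, 123.00).
top flange: A = 120 × 28 = 3360.00, centroid at (70.00, 232.00).
ΣA = 12600.00 cm², ΣAX̄ = 882000.00 cm³, ΣAȲ = 1488760.00 cm³.
X̄ = 882000.00/12600.00 = 70.00 cm; Ȳ = 1488760.00/12600.00 = 118.16 cm.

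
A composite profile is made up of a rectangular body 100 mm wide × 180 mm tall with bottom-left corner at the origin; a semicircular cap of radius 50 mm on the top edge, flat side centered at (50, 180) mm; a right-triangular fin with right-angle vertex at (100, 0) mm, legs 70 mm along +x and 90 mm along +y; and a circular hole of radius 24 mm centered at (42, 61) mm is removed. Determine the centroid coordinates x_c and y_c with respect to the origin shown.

x_c = 60.55 mm, y_c = 102.90 mm

rectangular body: A = 100 × 180 = 18000.00, centroid at (50.00, 90.00).
semicircular top: A = ½π·50² = 3926.99, centroid at (50.00, 201.22).
triangular fin: A = ½·70·90 = 3150.00, centroid at (123.33, 30.00).
hole: A = −π·24² = -1809.56, centroid at (42.00, 61.00).
ΣA = 23267.43 mm²
ΣAx_c = (18000.00)(50.00) + (3926.99)(50.00) + (3150.00)(123.33) + (-1809.56)(42.00) = 1408848.13 mm³
ΣAy_c = (18000.00)(90.00) + (3926.99)(201.22) + (3150.00)(30.00) + (-1809.56)(61.00) = 2394308.68 mm³
x_c = 1408848.13 / 23267.43 = 60.55 mm
y_c = 2394308.68 / 23267.43 = 102.90 mm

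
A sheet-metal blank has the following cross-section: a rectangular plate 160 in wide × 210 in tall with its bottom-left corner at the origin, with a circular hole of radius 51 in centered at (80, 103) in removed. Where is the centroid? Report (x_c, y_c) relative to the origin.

x_c = 80.00 in, y_c = 105.64 in

plate: A = 160 × 210 = 33600.00, centroid at (80.00, 105.00).
hole: A = −π·51² = -8171.28, centroid at (80.00, 103.00).
ΣA = 25428.72 in², ΣAx_c = 2034297.40 in³, ΣAy_c = 2686357.90 in³.
x_c = 2034297.40/25428.72 = 80.00 in; y_c = 2686357.90/25428.72 = 105.64 in.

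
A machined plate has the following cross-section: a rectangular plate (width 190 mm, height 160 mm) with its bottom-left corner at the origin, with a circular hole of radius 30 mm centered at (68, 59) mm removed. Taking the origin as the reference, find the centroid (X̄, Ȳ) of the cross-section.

X̄ = 97.77 mm, Ȳ = 82.15 mm

plate: A = 190 × 160 = 30400.00, centroid at (95.00, 80.00).
hole: A = −π·30² = -2827.43, centroid at (68.00, 59.00).
ΣA = 27572.57 mm², ΣAX̄ = 2695734.53 mm³, ΣAȲ = 2265181.43 mm³.
X̄ = 2695734.53/27572.57 = 97.77 mm; Ȳ = 2265181.43/27572.57 = 82.15 mm.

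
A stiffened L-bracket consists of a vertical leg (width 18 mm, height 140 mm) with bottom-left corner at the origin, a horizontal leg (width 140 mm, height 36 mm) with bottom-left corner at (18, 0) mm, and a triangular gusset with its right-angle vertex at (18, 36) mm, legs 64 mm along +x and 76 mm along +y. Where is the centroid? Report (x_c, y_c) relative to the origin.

vertical leg: A = 18 × 140 = 2520.00, centroid at (9.00, 70.00).
horizontal leg: A = 140 × 36 = 5040.00, centroid at (88.00, 18.00).
gusset: A = ½·64·76 = 2432.00, centroid at (39.33, 61.33).
ΣA = 9992.00 mm², ΣAx_c = 561858.67 mm³, ΣAy_c = 416282.67 mm³.
x_c = 561858.67/9992.00 = 56.23 mm; y_c = 416282.67/9992.00 = 41.66 mm.

x_c = 56.23 mm, y_c = 41.66 mm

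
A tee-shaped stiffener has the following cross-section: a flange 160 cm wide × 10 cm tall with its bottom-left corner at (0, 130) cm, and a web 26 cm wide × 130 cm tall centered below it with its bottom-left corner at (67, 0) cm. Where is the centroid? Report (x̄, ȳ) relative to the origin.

x̄ = 80.00 cm, ȳ = 87.49 cm

web: A = 26 × 130 = 3380.00, centroid at (80.00, 65.00).
flange: A = 160 × 10 = 1600.00, centroid at (80.00, 135.00).
ΣA = 4980.00 cm²
ΣAx̄ = (3380.00)(80.00) + (1600.00)(80.00) = 398400.00 cm³
ΣAȳ = (3380.00)(65.00) + (1600.00)(135.00) = 435700.00 cm³
x̄ = 398400.00 / 4980.00 = 80.00 cm
ȳ = 435700.00 / 4980.00 = 87.49 cm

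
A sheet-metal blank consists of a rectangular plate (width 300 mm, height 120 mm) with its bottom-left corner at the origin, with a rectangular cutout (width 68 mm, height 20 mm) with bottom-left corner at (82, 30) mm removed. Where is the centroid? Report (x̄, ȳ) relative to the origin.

x̄ = 151.33 mm, ȳ = 60.79 mm

plate: A = 300 × 120 = 36000.00, centroid at (150.00, 60.00).
hole: A = −(68 × 20) = -1360.00, centroid at (116.00, 40.00).
ΣA = 34640.00 mm², ΣAx̄ = 5242240.00 mm³, ΣAȳ = 2105600.00 mm³.
x̄ = 5242240.00/34640.00 = 151.33 mm; ȳ = 2105600.00/34640.00 = 60.79 mm.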